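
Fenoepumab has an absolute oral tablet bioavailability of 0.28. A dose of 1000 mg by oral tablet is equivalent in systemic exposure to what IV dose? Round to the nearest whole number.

Systemic exposure from an extravascular dose = F × D_ev, so the equivalent IV dose is F × D_ev.
D_iv = F × D_ev = 0.28 × 1000 = 280 mg

D_iv = 280 mg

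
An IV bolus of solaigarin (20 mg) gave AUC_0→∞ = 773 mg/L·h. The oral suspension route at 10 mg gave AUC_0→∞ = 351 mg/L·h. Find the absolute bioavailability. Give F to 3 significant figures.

F = 0.908

F = (AUC_ev / D_ev) / (AUC_iv / D_iv)
  = (351/10) / (773/20)
  = 35.1 / 38.65 = 0.9082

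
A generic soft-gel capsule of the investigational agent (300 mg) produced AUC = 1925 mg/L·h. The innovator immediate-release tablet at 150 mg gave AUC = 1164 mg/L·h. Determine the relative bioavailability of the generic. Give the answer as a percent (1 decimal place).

F_rel = (AUC_test/D_test) / (AUC_ref/D_ref)
      = (1925/300) / (1164/150)
      = 6.41667 / 7.76 = 0.8269 = 82.69%

F_rel = 82.7%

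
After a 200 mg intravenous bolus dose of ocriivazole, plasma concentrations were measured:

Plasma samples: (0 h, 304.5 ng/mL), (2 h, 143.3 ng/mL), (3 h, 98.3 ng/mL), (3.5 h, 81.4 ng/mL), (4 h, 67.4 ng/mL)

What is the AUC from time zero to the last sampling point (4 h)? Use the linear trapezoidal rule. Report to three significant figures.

AUC = 651 ng/mL·h

Trapezoidal AUC_0→4:
  [0→2]: (304.5+143.3)/2 × 2 = 447.8
  [2→3]: (143.3+98.3)/2 × 1 = 120.8
  [3→3.5]: (98.3+81.4)/2 × 0.5 = 44.925
  [3.5→4]: (81.4+67.4)/2 × 0.5 = 37.2
  Sum = 650.725 ng/mL·h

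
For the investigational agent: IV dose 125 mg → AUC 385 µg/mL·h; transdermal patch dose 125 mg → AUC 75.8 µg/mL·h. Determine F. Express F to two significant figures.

F = (AUC_ev / D_ev) / (AUC_iv / D_iv)
  = (75.8/125) / (385/125)
  = 0.6064 / 3.08 = 0.1969

F = 0.20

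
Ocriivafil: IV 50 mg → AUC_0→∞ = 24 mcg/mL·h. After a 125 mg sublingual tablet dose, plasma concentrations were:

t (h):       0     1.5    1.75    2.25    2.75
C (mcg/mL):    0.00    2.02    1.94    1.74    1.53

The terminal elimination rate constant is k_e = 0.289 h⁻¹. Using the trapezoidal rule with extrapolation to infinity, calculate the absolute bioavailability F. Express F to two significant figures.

F = 0.15

Trapezoidal AUC_0→2.75 (sublingual tablet):
  [0→1.5]: (0.00+2.02)/2 × 1.5 = 1.515
  [1.5→1.75]: (2.02+1.94)/2 × 0.25 = 0.495
  [1.75→2.25]: (1.94+1.74)/2 × 0.5 = 0.92
  [2.25→2.75]: (1.74+1.53)/2 × 0.5 = 0.8175
  Sum = 3.7475 mcg/mL·h
Tail: C_last/k_e = 1.53/0.289 = 5.294
AUC_0→∞ (sublingual tablet) = 3.7475 + 5.294 = 9.0415 mcg/mL·h
F = (AUC_ev/D_ev)/(AUC_iv/D_iv) = (9.0415/125)/(24/50) = 0.072332/0.48 = 0.1507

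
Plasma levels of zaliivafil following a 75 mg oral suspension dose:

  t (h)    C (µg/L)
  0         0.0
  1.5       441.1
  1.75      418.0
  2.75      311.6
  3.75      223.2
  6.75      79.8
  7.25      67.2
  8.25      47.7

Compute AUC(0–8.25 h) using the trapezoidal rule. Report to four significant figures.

AUC = 1619 µg/L·h

Trapezoidal AUC_0→8.25:
  [0→1.5]: (0.0+441.1)/2 × 1.5 = 330.825
  [1.5→1.75]: (441.1+418.0)/2 × 0.25 = 107.3875
  [1.75→2.75]: (418.0+311.6)/2 × 1 = 364.8
  [2.75→3.75]: (311.6+223.2)/2 × 1 = 267.4
  [3.75→6.75]: (223.2+79.8)/2 × 3 = 454.5
  [6.75→7.25]: (79.8+67.2)/2 × 0.5 = 36.75
  [7.25→8.25]: (67.2+47.7)/2 × 1 = 57.45
  Sum = 1619.1125 µg/L·h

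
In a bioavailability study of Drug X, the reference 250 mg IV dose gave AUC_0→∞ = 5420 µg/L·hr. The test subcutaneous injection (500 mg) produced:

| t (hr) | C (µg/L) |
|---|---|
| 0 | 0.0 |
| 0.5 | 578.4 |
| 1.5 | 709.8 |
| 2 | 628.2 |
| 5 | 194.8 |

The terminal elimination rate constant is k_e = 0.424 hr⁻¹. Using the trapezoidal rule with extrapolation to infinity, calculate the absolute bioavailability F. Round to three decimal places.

Trapezoidal AUC_0→5 (subcutaneous injection):
  [0→0.5]: (0.0+578.4)/2 × 0.5 = 144.6
  [0.5→1.5]: (578.4+709.8)/2 × 1 = 644.1
  [1.5→2]: (709.8+628.2)/2 × 0.5 = 334.5
  [2→5]: (628.2+194.8)/2 × 3 = 1234.5
  Sum = 2357.7 µg/L·hr
Tail: C_last/k_e = 194.8/0.424 = 459.434
AUC_0→∞ (subcutaneous injection) = 2357.7 + 459.434 = 2817.134 µg/L·hr
F = (AUC_ev/D_ev)/(AUC_iv/D_iv) = (2817.134/500)/(5420/250) = 5.634268/21.68 = 0.2599

F = 0.260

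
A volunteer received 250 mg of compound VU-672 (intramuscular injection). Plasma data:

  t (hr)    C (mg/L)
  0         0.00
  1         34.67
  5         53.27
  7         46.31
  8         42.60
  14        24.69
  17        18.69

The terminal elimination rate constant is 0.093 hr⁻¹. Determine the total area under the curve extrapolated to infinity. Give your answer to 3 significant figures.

AUC = 805 mg/L·hr

Trapezoidal AUC_0→17:
  [0→1]: (0.00+34.67)/2 × 1 = 17.335
  [1→5]: (34.67+53.27)/2 × 4 = 175.88
  [5→7]: (53.27+46.31)/2 × 2 = 99.58
  [7→8]: (46.31+42.60)/2 × 1 = 44.455
  [8→14]: (42.60+24.69)/2 × 6 = 201.87
  [14→17]: (24.69+18.69)/2 × 3 = 65.07
  Sum = 604.19 mg/L·hr
Extrapolated tail: C_last / k_e = 18.69 / 0.093 = 200.968
AUC_0→∞ = 604.19 + 200.968 = 805.158 mg/L·hr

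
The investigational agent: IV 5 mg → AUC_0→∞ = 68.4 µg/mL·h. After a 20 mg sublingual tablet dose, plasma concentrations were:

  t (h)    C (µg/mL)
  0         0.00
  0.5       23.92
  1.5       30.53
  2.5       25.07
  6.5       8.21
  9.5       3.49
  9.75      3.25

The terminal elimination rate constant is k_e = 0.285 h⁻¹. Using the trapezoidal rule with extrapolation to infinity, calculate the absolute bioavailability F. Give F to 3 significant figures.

Trapezoidal AUC_0→9.75 (sublingual tablet):
  [0→0.5]: (0.00+23.92)/2 × 0.5 = 5.98
  [0.5→1.5]: (23.92+30.53)/2 × 1 = 27.225
  [1.5→2.5]: (30.53+25.07)/2 × 1 = 27.8
  [2.5→6.5]: (25.07+8.21)/2 × 4 = 66.56
  [6.5→9.5]: (8.21+3.49)/2 × 3 = 17.55
  [9.5→9.75]: (3.49+3.25)/2 × 0.25 = 0.8425
  Sum = 145.9575 µg/mL·h
Tail: C_last/k_e = 3.25/0.285 = 11.404
AUC_0→∞ (sublingual tablet) = 145.9575 + 11.404 = 157.3615 µg/mL·h
F = (AUC_ev/D_ev)/(AUC_iv/D_iv) = (157.3615/20)/(68.4/5) = 7.868075/13.68 = 0.5752

F = 0.575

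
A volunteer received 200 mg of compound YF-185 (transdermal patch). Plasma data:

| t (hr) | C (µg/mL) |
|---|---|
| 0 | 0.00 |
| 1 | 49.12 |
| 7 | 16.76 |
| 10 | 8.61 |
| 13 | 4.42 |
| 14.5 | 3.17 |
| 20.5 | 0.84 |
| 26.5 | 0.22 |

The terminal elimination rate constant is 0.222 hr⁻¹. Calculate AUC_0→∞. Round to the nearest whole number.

AUC = 302 µg/mL·hr

Trapezoidal AUC_0→26.5:
  [0→1]: (0.00+49.12)/2 × 1 = 24.56
  [1→7]: (49.12+16.76)/2 × 6 = 197.64
  [7→10]: (16.76+8.61)/2 × 3 = 38.055
  [10→13]: (8.61+4.42)/2 × 3 = 19.545
  [13→14.5]: (4.42+3.17)/2 × 1.5 = 5.6925
  [14.5→20.5]: (3.17+0.84)/2 × 6 = 12.03
  [20.5→26.5]: (0.84+0.22)/2 × 6 = 3.18
  Sum = 300.7025 µg/mL·hr
Extrapolated tail: C_last / k_e = 0.22 / 0.222 = 0.991
AUC_0→∞ = 300.7025 + 0.991 = 301.6935 µg/mL·hr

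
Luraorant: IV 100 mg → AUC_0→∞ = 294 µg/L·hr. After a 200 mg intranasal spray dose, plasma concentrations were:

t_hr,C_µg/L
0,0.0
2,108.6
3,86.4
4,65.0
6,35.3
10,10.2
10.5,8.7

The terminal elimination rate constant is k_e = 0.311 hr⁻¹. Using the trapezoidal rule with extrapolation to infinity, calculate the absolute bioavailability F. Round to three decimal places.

F = 0.860

Trapezoidal AUC_0→10.5 (intranasal spray):
  [0→2]: (0.0+108.6)/2 × 2 = 108.6
  [2→3]: (108.6+86.4)/2 × 1 = 97.5
  [3→4]: (86.4+65.0)/2 × 1 = 75.7
  [4→6]: (65.0+35.3)/2 × 2 = 100.3
  [6→10]: (35.3+10.2)/2 × 4 = 91.0
  [10→10.5]: (10.2+8.7)/2 × 0.5 = 4.725
  Sum = 477.825 µg/L·hr
Tail: C_last/k_e = 8.7/0.311 = 27.974
AUC_0→∞ (intranasal spray) = 477.825 + 27.974 = 505.799 µg/L·hr
F = (AUC_ev/D_ev)/(AUC_iv/D_iv) = (505.799/200)/(294/100) = 2.528995/2.94 = 0.8602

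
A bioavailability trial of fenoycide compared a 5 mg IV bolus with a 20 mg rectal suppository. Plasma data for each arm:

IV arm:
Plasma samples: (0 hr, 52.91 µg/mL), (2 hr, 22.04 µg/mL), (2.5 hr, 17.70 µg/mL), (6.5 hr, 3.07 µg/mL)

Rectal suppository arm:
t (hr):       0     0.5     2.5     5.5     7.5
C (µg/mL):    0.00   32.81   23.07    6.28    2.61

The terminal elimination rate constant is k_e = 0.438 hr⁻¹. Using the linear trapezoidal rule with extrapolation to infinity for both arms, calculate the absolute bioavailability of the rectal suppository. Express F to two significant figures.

F = 0.23

Trapezoidal AUC_0→6.5 (IV):
  [0→2]: (52.91+22.04)/2 × 2 = 74.95
  [2→2.5]: (22.04+17.70)/2 × 0.5 = 9.935
  [2.5→6.5]: (17.70+3.07)/2 × 4 = 41.54
  Sum = 126.425 µg/mL·hr
IV tail: 3.07/0.438 = 7.009; AUC_iv,0→∞ = 126.425 + 7.009 = 133.434 µg/mL·hr
Trapezoidal AUC_0→7.5 (rectal suppository):
  [0→0.5]: (0.00+32.81)/2 × 0.5 = 8.2025
  [0.5→2.5]: (32.81+23.07)/2 × 2 = 55.88
  [2.5→5.5]: (23.07+6.28)/2 × 3 = 44.025
  [5.5→7.5]: (6.28+2.61)/2 × 2 = 8.89
  Sum = 116.9975 µg/mL·hr
rectal suppository tail: 2.61/0.438 = 5.959; AUC_ev,0→∞ = 116.9975 + 5.959 = 122.9565 µg/mL·hr
F = (AUC_ev/D_ev)/(AUC_iv/D_iv) = (122.9565/20)/(133.434/5) = 6.147825/26.6868 = 0.2304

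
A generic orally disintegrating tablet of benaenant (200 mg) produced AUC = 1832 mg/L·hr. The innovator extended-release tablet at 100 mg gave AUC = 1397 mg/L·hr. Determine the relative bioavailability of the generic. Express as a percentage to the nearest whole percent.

F_rel = 66%

F_rel = (AUC_test/D_test) / (AUC_ref/D_ref)
      = (1832/200) / (1397/100)
      = 9.16 / 13.97 = 0.6557 = 65.57%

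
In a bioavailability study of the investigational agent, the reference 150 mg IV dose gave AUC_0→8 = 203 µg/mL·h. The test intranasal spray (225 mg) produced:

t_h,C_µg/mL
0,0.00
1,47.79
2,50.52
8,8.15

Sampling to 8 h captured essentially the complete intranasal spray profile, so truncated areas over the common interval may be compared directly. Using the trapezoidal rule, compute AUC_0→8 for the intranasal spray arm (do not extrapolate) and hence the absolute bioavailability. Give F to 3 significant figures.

Trapezoidal AUC_0→8 (intranasal spray):
  [0→1]: (0.00+47.79)/2 × 1 = 23.895
  [1→2]: (47.79+50.52)/2 × 1 = 49.155
  [2→8]: (50.52+8.15)/2 × 6 = 176.01
  Sum = 249.06 µg/mL·h
F = (AUC_ev/D_ev)/(AUC_iv/D_iv) = (249.06/225)/(203/150) = 1.10693/1.35333 = 0.8179

F = 0.818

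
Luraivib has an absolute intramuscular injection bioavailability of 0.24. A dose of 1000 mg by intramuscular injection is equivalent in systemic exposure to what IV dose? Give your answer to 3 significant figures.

D_iv = 240 mg

Systemic exposure from an extravascular dose = F × D_ev, so the equivalent IV dose is F × D_ev.
D_iv = F × D_ev = 0.24 × 1000 = 240 mg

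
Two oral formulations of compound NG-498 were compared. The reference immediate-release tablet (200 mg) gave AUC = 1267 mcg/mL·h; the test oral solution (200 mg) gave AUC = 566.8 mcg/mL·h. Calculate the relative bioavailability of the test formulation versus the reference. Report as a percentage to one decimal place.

F_rel = 44.7%

F_rel = (AUC_test/D_test) / (AUC_ref/D_ref)
      = (566.8/200) / (1267/200)
      = 2.834 / 6.335 = 0.4474 = 44.74%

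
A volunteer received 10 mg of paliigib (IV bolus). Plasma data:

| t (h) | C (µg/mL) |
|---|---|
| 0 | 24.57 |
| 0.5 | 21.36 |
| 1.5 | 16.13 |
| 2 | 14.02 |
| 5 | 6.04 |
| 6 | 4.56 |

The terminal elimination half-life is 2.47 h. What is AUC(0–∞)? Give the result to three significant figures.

AUC = 89.4 µg/mL·h

Trapezoidal AUC_0→6:
  [0→0.5]: (24.57+21.36)/2 × 0.5 = 11.4825
  [0.5→1.5]: (21.36+16.13)/2 × 1 = 18.745
  [1.5→2]: (16.13+14.02)/2 × 0.5 = 7.5375
  [2→5]: (14.02+6.04)/2 × 3 = 30.09
  [5→6]: (6.04+4.56)/2 × 1 = 5.3
  Sum = 73.155 µg/mL·h
k_e = ln2 / t½ = 0.693147 / 2.47 = 0.2806 h^-1
Extrapolated tail: C_last / k_e = 4.56 / 0.2806 = 16.251
AUC_0→∞ = 73.155 + 16.251 = 89.406 µg/mL·h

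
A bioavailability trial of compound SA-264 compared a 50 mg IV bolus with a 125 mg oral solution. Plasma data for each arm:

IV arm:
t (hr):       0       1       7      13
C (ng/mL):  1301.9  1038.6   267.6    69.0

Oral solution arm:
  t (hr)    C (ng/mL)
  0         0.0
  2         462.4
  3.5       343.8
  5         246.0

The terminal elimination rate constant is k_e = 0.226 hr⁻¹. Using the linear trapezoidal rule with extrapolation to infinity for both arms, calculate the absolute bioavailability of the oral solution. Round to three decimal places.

F = 0.162

Trapezoidal AUC_0→13 (IV):
  [0→1]: (1301.9+1038.6)/2 × 1 = 1170.25
  [1→7]: (1038.6+267.6)/2 × 6 = 3918.6
  [7→13]: (267.6+69.0)/2 × 6 = 1009.8
  Sum = 6098.65 ng/mL·hr
IV tail: 69.0/0.226 = 305.310; AUC_iv,0→∞ = 6098.65 + 305.310 = 6403.96 ng/mL·hr
Trapezoidal AUC_0→5 (oral solution):
  [0→2]: (0.0+462.4)/2 × 2 = 462.4
  [2→3.5]: (462.4+343.8)/2 × 1.5 = 604.65
  [3.5→5]: (343.8+246.0)/2 × 1.5 = 442.35
  Sum = 1509.4 ng/mL·hr
oral solution tail: 246.0/0.226 = 1088.496; AUC_ev,0→∞ = 1509.4 + 1088.496 = 2597.896 ng/mL·hr
F = (AUC_ev/D_ev)/(AUC_iv/D_iv) = (2597.896/125)/(6403.96/50) = 20.783168/128.0792 = 0.1623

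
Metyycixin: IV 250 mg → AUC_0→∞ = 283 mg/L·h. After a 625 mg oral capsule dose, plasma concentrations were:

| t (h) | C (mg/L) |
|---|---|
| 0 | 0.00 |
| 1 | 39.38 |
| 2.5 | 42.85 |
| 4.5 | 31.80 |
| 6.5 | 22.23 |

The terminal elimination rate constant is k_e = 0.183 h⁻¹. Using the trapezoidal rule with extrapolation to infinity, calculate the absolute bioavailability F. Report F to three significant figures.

F = 0.469

Trapezoidal AUC_0→6.5 (oral capsule):
  [0→1]: (0.00+39.38)/2 × 1 = 19.69
  [1→2.5]: (39.38+42.85)/2 × 1.5 = 61.6725
  [2.5→4.5]: (42.85+31.80)/2 × 2 = 74.65
  [4.5→6.5]: (31.80+22.23)/2 × 2 = 54.03
  Sum = 210.0425 mg/L·h
Tail: C_last/k_e = 22.23/0.183 = 121.475
AUC_0→∞ (oral capsule) = 210.0425 + 121.475 = 331.5175 mg/L·h
F = (AUC_ev/D_ev)/(AUC_iv/D_iv) = (331.5175/625)/(283/250) = 0.530428/1.132 = 0.4686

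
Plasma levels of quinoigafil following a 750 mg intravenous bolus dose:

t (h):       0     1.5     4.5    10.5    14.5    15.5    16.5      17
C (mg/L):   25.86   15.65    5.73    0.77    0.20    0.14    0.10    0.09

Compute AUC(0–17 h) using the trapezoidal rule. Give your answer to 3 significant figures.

Trapezoidal AUC_0→17:
  [0→1.5]: (25.86+15.65)/2 × 1.5 = 31.1325
  [1.5→4.5]: (15.65+5.73)/2 × 3 = 32.07
  [4.5→10.5]: (5.73+0.77)/2 × 6 = 19.5
  [10.5→14.5]: (0.77+0.20)/2 × 4 = 1.94
  [14.5→15.5]: (0.20+0.14)/2 × 1 = 0.17
  [15.5→16.5]: (0.14+0.10)/2 × 1 = 0.12
  [16.5→17]: (0.10+0.09)/2 × 0.5 = 0.0475
  Sum = 84.98 mg/L·h

AUC = 85.0 mg/L·h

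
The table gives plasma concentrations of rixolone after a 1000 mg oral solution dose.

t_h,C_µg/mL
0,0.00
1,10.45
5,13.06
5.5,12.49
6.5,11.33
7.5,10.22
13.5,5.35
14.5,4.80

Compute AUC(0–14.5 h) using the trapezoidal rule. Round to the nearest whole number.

AUC = 133 µg/mL·h

Trapezoidal AUC_0→14.5:
  [0→1]: (0.00+10.45)/2 × 1 = 5.225
  [1→5]: (10.45+13.06)/2 × 4 = 47.02
  [5→5.5]: (13.06+12.49)/2 × 0.5 = 6.3875
  [5.5→6.5]: (12.49+11.33)/2 × 1 = 11.91
  [6.5→7.5]: (11.33+10.22)/2 × 1 = 10.775
  [7.5→13.5]: (10.22+5.35)/2 × 6 = 46.71
  [13.5→14.5]: (5.35+4.80)/2 × 1 = 5.075
  Sum = 133.1025 µg/mL·h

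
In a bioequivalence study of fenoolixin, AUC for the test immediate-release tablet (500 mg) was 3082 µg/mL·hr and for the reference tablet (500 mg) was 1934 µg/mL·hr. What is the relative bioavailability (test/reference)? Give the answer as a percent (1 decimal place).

F_rel = 159.4%

F_rel = (AUC_test/D_test) / (AUC_ref/D_ref)
      = (3082/500) / (1934/500)
      = 6.164 / 3.868 = 1.5936 = 159.36%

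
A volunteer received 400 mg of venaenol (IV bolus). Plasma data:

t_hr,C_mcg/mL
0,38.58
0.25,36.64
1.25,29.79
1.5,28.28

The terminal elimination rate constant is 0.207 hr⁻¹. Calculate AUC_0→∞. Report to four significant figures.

Trapezoidal AUC_0→1.5:
  [0→0.25]: (38.58+36.64)/2 × 0.25 = 9.4025
  [0.25→1.25]: (36.64+29.79)/2 × 1 = 33.215
  [1.25→1.5]: (29.79+28.28)/2 × 0.25 = 7.25875
  Sum = 49.87625 mcg/mL·hr
Extrapolated tail: C_last / k_e = 28.28 / 0.207 = 136.618
AUC_0→∞ = 49.87625 + 136.618 = 186.49425 mcg/mL·hr

AUC = 186.5 mcg/mL·hr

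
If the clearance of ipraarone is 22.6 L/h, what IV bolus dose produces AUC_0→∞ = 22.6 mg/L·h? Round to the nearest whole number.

Dose = 511 mg

Dose_iv = CL × AUC_0→∞
     = 22.6 × 22.6 = 510.76 mg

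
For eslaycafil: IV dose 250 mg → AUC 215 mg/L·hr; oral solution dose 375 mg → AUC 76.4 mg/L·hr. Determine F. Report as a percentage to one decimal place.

F = 23.7%

F = (AUC_ev / D_ev) / (AUC_iv / D_iv)
  = (76.4/375) / (215/250)
  = 0.203733 / 0.86 = 0.2369
  = 23.69%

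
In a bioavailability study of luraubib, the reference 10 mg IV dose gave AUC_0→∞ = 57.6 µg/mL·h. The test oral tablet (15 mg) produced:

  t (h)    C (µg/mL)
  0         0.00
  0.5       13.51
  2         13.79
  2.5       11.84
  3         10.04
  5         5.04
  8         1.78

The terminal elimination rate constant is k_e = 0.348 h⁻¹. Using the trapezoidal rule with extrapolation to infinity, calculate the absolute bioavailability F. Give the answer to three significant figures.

F = 0.766

Trapezoidal AUC_0→8 (oral tablet):
  [0→0.5]: (0.00+13.51)/2 × 0.5 = 3.3775
  [0.5→2]: (13.51+13.79)/2 × 1.5 = 20.475
  [2→2.5]: (13.79+11.84)/2 × 0.5 = 6.4075
  [2.5→3]: (11.84+10.04)/2 × 0.5 = 5.47
  [3→5]: (10.04+5.04)/2 × 2 = 15.08
  [5→8]: (5.04+1.78)/2 × 3 = 10.23
  Sum = 61.04 µg/mL·h
Tail: C_last/k_e = 1.78/0.348 = 5.115
AUC_0→∞ (oral tablet) = 61.04 + 5.115 = 66.155 µg/mL·h
F = (AUC_ev/D_ev)/(AUC_iv/D_iv) = (66.155/15)/(57.6/10) = 4.41033/5.76 = 0.7657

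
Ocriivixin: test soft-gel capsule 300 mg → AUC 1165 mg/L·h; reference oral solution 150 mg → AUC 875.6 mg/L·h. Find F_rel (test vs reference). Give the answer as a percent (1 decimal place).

F_rel = (AUC_test/D_test) / (AUC_ref/D_ref)
      = (1165/300) / (875.6/150)
      = 3.88333 / 5.83733 = 0.6653 = 66.53%

F_rel = 66.5%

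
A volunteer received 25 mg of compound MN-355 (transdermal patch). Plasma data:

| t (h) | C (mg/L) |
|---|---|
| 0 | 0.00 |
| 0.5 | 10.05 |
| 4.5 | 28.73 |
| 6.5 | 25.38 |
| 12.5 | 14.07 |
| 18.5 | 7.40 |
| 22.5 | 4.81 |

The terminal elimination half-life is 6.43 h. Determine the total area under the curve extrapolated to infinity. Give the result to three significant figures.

AUC = 386 mg/L·h

Trapezoidal AUC_0→22.5:
  [0→0.5]: (0.00+10.05)/2 × 0.5 = 2.5125
  [0.5→4.5]: (10.05+28.73)/2 × 4 = 77.56
  [4.5→6.5]: (28.73+25.38)/2 × 2 = 54.11
  [6.5→12.5]: (25.38+14.07)/2 × 6 = 118.35
  [12.5→18.5]: (14.07+7.40)/2 × 6 = 64.41
  [18.5→22.5]: (7.40+4.81)/2 × 4 = 24.42
  Sum = 341.3625 mg/L·h
k_e = ln2 / t½ = 0.693147 / 6.43 = 0.1078 h^-1
Extrapolated tail: C_last / k_e = 4.81 / 0.1078 = 44.620
AUC_0→∞ = 341.3625 + 44.620 = 385.9825 mg/L·h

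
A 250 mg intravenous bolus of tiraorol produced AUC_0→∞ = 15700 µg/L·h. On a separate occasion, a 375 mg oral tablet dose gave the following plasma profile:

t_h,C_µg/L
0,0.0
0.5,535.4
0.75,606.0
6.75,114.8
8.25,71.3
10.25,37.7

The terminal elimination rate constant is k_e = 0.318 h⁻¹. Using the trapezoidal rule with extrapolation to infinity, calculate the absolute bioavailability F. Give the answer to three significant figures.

Trapezoidal AUC_0→10.25 (oral tablet):
  [0→0.5]: (0.0+535.4)/2 × 0.5 = 133.85
  [0.5→0.75]: (535.4+606.0)/2 × 0.25 = 142.675
  [0.75→6.75]: (606.0+114.8)/2 × 6 = 2162.4
  [6.75→8.25]: (114.8+71.3)/2 × 1.5 = 139.575
  [8.25→10.25]: (71.3+37.7)/2 × 2 = 109.0
  Sum = 2687.5 µg/L·h
Tail: C_last/k_e = 37.7/0.318 = 118.553
AUC_0→∞ (oral tablet) = 2687.5 + 118.553 = 2806.053 µg/L·h
F = (AUC_ev/D_ev)/(AUC_iv/D_iv) = (2806.053/375)/(15700/250) = 7.482808/62.8 = 0.1192

F = 0.119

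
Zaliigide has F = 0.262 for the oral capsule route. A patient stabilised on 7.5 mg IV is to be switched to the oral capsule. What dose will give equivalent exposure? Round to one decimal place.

D_oral = 28.6 mg

For equal systemic exposure: F × D_ev = D_iv
D_ev = D_iv / F = 7.5 / 0.262 = 28.626 mg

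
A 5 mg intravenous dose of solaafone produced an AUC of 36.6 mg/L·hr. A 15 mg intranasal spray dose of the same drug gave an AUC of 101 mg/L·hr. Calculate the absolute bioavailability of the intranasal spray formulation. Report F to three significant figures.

F = 0.920

F = (AUC_ev / D_ev) / (AUC_iv / D_iv)
  = (101/15) / (36.6/5)
  = 6.73333 / 7.32 = 0.9199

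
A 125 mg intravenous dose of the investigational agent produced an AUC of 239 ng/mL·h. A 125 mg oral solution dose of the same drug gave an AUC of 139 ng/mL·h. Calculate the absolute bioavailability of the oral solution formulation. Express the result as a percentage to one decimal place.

F = 58.2%

F = (AUC_ev / D_ev) / (AUC_iv / D_iv)
  = (139/125) / (239/125)
  = 1.112 / 1.912 = 0.5816
  = 58.16%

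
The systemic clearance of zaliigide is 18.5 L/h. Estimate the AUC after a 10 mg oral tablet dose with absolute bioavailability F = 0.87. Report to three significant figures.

AUC = 0.470 mg/L·h

AUC_0→∞ = F × Dose / CL
        = 0.87 × 10 / 18.5 = 0.47027 mg/L·h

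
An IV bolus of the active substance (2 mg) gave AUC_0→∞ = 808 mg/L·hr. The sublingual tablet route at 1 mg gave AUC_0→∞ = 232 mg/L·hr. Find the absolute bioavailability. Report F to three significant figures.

F = 0.574

F = (AUC_ev / D_ev) / (AUC_iv / D_iv)
  = (232/1) / (808/2)
  = 232 / 404 = 0.5743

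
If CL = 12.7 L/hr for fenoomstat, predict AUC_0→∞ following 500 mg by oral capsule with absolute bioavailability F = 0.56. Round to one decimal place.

AUC = 22.0 mg/L·hr

AUC_0→∞ = F × Dose / CL
        = 0.56 × 500 / 12.7 = 22.0472 mg/L·hr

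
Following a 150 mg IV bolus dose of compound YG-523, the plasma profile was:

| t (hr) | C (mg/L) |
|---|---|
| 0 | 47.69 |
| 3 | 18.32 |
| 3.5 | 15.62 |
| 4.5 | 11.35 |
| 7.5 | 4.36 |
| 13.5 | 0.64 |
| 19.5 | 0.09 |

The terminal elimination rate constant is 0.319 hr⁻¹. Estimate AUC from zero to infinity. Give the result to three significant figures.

Trapezoidal AUC_0→19.5:
  [0→3]: (47.69+18.32)/2 × 3 = 99.015
  [3→3.5]: (18.32+15.62)/2 × 0.5 = 8.485
  [3.5→4.5]: (15.62+11.35)/2 × 1 = 13.485
  [4.5→7.5]: (11.35+4.36)/2 × 3 = 23.565
  [7.5→13.5]: (4.36+0.64)/2 × 6 = 15.0
  [13.5→19.5]: (0.64+0.09)/2 × 6 = 2.19
  Sum = 161.74 mg/L·hr
Extrapolated tail: C_last / k_e = 0.09 / 0.319 = 0.282
AUC_0→∞ = 161.74 + 0.282 = 162.022 mg/L·hr

AUC = 162 mg/L·hr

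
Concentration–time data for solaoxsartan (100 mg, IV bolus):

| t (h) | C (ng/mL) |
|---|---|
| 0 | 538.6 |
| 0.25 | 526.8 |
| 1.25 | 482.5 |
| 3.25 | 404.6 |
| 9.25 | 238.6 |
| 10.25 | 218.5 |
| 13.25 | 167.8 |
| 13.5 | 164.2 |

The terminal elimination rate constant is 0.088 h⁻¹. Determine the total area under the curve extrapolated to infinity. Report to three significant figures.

Trapezoidal AUC_0→13.5:
  [0→0.25]: (538.6+526.8)/2 × 0.25 = 133.175
  [0.25→1.25]: (526.8+482.5)/2 × 1 = 504.65
  [1.25→3.25]: (482.5+404.6)/2 × 2 = 887.1
  [3.25→9.25]: (404.6+238.6)/2 × 6 = 1929.6
  [9.25→10.25]: (238.6+218.5)/2 × 1 = 228.55
  [10.25→13.25]: (218.5+167.8)/2 × 3 = 579.45
  [13.25→13.5]: (167.8+164.2)/2 × 0.25 = 41.5
  Sum = 4304.025 ng/mL·h
Extrapolated tail: C_last / k_e = 164.2 / 0.088 = 1865.909
AUC_0→∞ = 4304.025 + 1865.909 = 6169.934 ng/mL·h

AUC = 6170 ng/mL·h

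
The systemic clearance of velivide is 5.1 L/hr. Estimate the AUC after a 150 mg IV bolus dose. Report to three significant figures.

AUC_0→∞ = Dose_iv / CL
        = 150 / 5.1 = 29.4118 mg/L·hr

AUC = 29.4 mg/L·hr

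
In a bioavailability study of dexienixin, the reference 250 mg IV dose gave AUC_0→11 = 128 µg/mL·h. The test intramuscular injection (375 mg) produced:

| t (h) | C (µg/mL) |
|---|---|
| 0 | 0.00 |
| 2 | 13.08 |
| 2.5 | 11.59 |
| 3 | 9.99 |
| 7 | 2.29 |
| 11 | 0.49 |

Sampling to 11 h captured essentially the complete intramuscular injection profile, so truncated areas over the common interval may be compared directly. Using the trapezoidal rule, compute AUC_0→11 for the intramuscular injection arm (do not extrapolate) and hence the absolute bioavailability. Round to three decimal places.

F = 0.285

Trapezoidal AUC_0→11 (intramuscular injection):
  [0→2]: (0.00+13.08)/2 × 2 = 13.08
  [2→2.5]: (13.08+11.59)/2 × 0.5 = 6.1675
  [2.5→3]: (11.59+9.99)/2 × 0.5 = 5.395
  [3→7]: (9.99+2.29)/2 × 4 = 24.56
  [7→11]: (2.29+0.49)/2 × 4 = 5.56
  Sum = 54.7625 µg/mL·h
F = (AUC_ev/D_ev)/(AUC_iv/D_iv) = (54.7625/375)/(128/250) = 0.146033/0.512 = 0.2852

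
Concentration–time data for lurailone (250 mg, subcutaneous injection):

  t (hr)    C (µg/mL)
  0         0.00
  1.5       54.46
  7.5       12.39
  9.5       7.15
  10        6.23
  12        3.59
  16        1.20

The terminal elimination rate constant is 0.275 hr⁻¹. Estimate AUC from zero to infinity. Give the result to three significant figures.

Trapezoidal AUC_0→16:
  [0→1.5]: (0.00+54.46)/2 × 1.5 = 40.845
  [1.5→7.5]: (54.46+12.39)/2 × 6 = 200.55
  [7.5→9.5]: (12.39+7.15)/2 × 2 = 19.54
  [9.5→10]: (7.15+6.23)/2 × 0.5 = 3.345
  [10→12]: (6.23+3.59)/2 × 2 = 9.82
  [12→16]: (3.59+1.20)/2 × 4 = 9.58
  Sum = 283.68 µg/mL·hr
Extrapolated tail: C_last / k_e = 1.20 / 0.275 = 4.364
AUC_0→∞ = 283.68 + 4.364 = 288.044 µg/mL·hr

AUC = 288 µg/mL·hr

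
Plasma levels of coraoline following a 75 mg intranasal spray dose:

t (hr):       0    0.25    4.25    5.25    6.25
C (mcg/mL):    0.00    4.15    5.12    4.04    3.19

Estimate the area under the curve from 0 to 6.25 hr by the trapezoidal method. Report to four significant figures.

AUC = 27.25 mcg/mL·hr

Trapezoidal AUC_0→6.25:
  [0→0.25]: (0.00+4.15)/2 × 0.25 = 0.51875
  [0.25→4.25]: (4.15+5.12)/2 × 4 = 18.54
  [4.25→5.25]: (5.12+4.04)/2 × 1 = 4.58
  [5.25→6.25]: (4.04+3.19)/2 × 1 = 3.615
  Sum = 27.25375 mcg/mL·hr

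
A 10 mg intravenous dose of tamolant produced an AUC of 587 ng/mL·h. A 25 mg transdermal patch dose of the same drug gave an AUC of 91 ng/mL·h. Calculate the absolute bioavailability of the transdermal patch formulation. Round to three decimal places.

F = (AUC_ev / D_ev) / (AUC_iv / D_iv)
  = (91/25) / (587/10)
  = 3.64 / 58.7 = 0.0620

F = 0.062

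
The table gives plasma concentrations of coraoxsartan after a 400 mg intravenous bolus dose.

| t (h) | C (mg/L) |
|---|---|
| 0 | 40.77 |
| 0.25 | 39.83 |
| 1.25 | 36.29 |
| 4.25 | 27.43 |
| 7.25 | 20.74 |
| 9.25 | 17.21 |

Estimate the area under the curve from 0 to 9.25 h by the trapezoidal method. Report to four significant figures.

Trapezoidal AUC_0→9.25:
  [0→0.25]: (40.77+39.83)/2 × 0.25 = 10.075
  [0.25→1.25]: (39.83+36.29)/2 × 1 = 38.06
  [1.25→4.25]: (36.29+27.43)/2 × 3 = 95.58
  [4.25→7.25]: (27.43+20.74)/2 × 3 = 72.255
  [7.25→9.25]: (20.74+17.21)/2 × 2 = 37.95
  Sum = 253.92 mg/L·h

AUC = 253.9 mg/L·h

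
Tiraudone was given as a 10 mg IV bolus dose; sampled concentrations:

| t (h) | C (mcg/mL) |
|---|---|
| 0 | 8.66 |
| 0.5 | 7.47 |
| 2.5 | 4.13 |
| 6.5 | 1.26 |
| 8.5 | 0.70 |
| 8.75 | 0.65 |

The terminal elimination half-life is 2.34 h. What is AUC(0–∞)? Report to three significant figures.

AUC = 30.7 mcg/mL·h

Trapezoidal AUC_0→8.75:
  [0→0.5]: (8.66+7.47)/2 × 0.5 = 4.0325
  [0.5→2.5]: (7.47+4.13)/2 × 2 = 11.6
  [2.5→6.5]: (4.13+1.26)/2 × 4 = 10.78
  [6.5→8.5]: (1.26+0.70)/2 × 2 = 1.96
  [8.5→8.75]: (0.70+0.65)/2 × 0.25 = 0.16875
  Sum = 28.54125 mcg/mL·h
k_e = ln2 / t½ = 0.693147 / 2.34 = 0.2962 h^-1
Extrapolated tail: C_last / k_e = 0.65 / 0.2962 = 2.194
AUC_0→∞ = 28.54125 + 2.194 = 30.73525 mcg/mL·h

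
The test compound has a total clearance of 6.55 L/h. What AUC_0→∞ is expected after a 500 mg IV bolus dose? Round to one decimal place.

AUC = 76.3 mg/L·h

AUC_0→∞ = Dose_iv / CL
        = 500 / 6.55 = 76.3359 mg/L·h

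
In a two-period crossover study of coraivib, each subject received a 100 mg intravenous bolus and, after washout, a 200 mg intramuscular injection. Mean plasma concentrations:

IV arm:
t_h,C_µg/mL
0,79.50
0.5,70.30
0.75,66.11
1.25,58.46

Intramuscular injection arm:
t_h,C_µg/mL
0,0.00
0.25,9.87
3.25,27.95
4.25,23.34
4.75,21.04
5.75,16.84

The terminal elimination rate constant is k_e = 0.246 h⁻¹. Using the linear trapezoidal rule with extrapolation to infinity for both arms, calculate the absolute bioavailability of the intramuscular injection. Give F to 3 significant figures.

Trapezoidal AUC_0→1.25 (IV):
  [0→0.5]: (79.50+70.30)/2 × 0.5 = 37.45
  [0.5→0.75]: (70.30+66.11)/2 × 0.25 = 17.05125
  [0.75→1.25]: (66.11+58.46)/2 × 0.5 = 31.1425
  Sum = 85.64375 µg/mL·h
IV tail: 58.46/0.246 = 237.642; AUC_iv,0→∞ = 85.64375 + 237.642 = 323.28575 µg/mL·h
Trapezoidal AUC_0→5.75 (intramuscular injection):
  [0→0.25]: (0.00+9.87)/2 × 0.25 = 1.23375
  [0.25→3.25]: (9.87+27.95)/2 × 3 = 56.73
  [3.25→4.25]: (27.95+23.34)/2 × 1 = 25.645
  [4.25→4.75]: (23.34+21.04)/2 × 0.5 = 11.095
  [4.75→5.75]: (21.04+16.84)/2 × 1 = 18.94
  Sum = 113.64375 µg/mL·h
intramuscular injection tail: 16.84/0.246 = 68.455; AUC_ev,0→∞ = 113.64375 + 68.455 = 182.09875 µg/mL·h
F = (AUC_ev/D_ev)/(AUC_iv/D_iv) = (182.09875/200)/(323.28575/100) = 0.91049375/3.2328575 = 0.2816

F = 0.282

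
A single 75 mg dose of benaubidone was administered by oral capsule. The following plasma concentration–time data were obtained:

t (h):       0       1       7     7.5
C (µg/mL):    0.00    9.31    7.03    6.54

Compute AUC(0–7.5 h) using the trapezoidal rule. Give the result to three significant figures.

AUC = 57.1 µg/mL·h

Trapezoidal AUC_0→7.5:
  [0→1]: (0.00+9.31)/2 × 1 = 4.655
  [1→7]: (9.31+7.03)/2 × 6 = 49.02
  [7→7.5]: (7.03+6.54)/2 × 0.5 = 3.3925
  Sum = 57.0675 µg/mL·h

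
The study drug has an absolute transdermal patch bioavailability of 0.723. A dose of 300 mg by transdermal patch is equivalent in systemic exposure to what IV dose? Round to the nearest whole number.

D_iv = 217 mg

Systemic exposure from an extravascular dose = F × D_ev, so the equivalent IV dose is F × D_ev.
D_iv = F × D_ev = 0.723 × 300 = 216.9 mg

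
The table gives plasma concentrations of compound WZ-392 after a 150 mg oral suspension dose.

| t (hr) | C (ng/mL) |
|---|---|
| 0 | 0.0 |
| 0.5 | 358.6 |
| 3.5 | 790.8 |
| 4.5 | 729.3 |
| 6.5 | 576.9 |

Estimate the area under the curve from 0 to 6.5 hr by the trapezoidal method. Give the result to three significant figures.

Trapezoidal AUC_0→6.5:
  [0→0.5]: (0.0+358.6)/2 × 0.5 = 89.65
  [0.5→3.5]: (358.6+790.8)/2 × 3 = 1724.1
  [3.5→4.5]: (790.8+729.3)/2 × 1 = 760.05
  [4.5→6.5]: (729.3+576.9)/2 × 2 = 1306.2
  Sum = 3880.0 ng/mL·hr

AUC = 3880 ng/mL·hr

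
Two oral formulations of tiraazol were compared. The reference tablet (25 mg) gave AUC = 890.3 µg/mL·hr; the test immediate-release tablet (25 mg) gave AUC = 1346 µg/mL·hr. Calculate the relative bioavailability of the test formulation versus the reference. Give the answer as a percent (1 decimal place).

F_rel = (AUC_test/D_test) / (AUC_ref/D_ref)
      = (1346/25) / (890.3/25)
      = 53.84 / 35.612 = 1.5118 = 151.18%

F_rel = 151.2%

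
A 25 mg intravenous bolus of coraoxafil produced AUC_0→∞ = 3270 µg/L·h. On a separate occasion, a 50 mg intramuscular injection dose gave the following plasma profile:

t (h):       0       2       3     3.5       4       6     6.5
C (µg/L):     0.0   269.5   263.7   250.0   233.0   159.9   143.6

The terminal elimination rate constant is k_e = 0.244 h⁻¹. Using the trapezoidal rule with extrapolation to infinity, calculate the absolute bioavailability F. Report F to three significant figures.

Trapezoidal AUC_0→6.5 (intramuscular injection):
  [0→2]: (0.0+269.5)/2 × 2 = 269.5
  [2→3]: (269.5+263.7)/2 × 1 = 266.6
  [3→3.5]: (263.7+250.0)/2 × 0.5 = 128.425
  [3.5→4]: (250.0+233.0)/2 × 0.5 = 120.75
  [4→6]: (233.0+159.9)/2 × 2 = 392.9
  [6→6.5]: (159.9+143.6)/2 × 0.5 = 75.875
  Sum = 1254.05 µg/L·h
Tail: C_last/k_e = 143.6/0.244 = 588.525
AUC_0→∞ (intramuscular injection) = 1254.05 + 588.525 = 1842.575 µg/L·h
F = (AUC_ev/D_ev)/(AUC_iv/D_iv) = (1842.575/50)/(3270/25) = 36.8515/130.8 = 0.2817

F = 0.282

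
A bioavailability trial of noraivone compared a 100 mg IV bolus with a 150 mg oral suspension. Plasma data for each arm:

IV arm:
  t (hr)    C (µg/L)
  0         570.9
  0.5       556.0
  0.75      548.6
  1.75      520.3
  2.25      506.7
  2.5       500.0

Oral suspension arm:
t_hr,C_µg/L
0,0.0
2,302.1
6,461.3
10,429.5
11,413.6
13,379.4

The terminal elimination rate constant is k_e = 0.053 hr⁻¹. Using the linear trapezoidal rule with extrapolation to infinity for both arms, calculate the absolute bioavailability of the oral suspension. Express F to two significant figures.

Trapezoidal AUC_0→2.5 (IV):
  [0→0.5]: (570.9+556.0)/2 × 0.5 = 281.725
  [0.5→0.75]: (556.0+548.6)/2 × 0.25 = 138.075
  [0.75→1.75]: (548.6+520.3)/2 × 1 = 534.45
  [1.75→2.25]: (520.3+506.7)/2 × 0.5 = 256.75
  [2.25→2.5]: (506.7+500.0)/2 × 0.25 = 125.8375
  Sum = 1336.8375 µg/L·hr
IV tail: 500.0/0.053 = 9433.962; AUC_iv,0→∞ = 1336.8375 + 9433.962 = 10770.7995 µg/L·hr
Trapezoidal AUC_0→13 (oral suspension):
  [0→2]: (0.0+302.1)/2 × 2 = 302.1
  [2→6]: (302.1+461.3)/2 × 4 = 1526.8
  [6→10]: (461.3+429.5)/2 × 4 = 1781.6
  [10→11]: (429.5+413.6)/2 × 1 = 421.55
  [11→13]: (413.6+379.4)/2 × 2 = 793.0
  Sum = 4825.05 µg/L·hr
oral suspension tail: 379.4/0.053 = 7158.491; AUC_ev,0→∞ = 4825.05 + 7158.491 = 11983.541 µg/L·hr
F = (AUC_ev/D_ev)/(AUC_iv/D_iv) = (11983.541/150)/(10770.7995/100) = 79.8903/107.708 = 0.7417

F = 0.74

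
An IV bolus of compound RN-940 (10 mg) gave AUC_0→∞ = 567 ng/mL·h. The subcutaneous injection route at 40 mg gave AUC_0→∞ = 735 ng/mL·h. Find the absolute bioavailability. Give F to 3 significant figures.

F = 0.324

F = (AUC_ev / D_ev) / (AUC_iv / D_iv)
  = (735/40) / (567/10)
  = 18.375 / 56.7 = 0.3241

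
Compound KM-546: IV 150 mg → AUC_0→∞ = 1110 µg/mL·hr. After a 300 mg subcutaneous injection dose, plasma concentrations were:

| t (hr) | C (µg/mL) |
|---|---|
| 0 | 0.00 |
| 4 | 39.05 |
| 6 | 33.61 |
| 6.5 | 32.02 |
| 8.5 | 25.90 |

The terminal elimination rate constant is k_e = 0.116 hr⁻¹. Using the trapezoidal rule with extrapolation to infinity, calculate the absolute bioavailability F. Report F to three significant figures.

Trapezoidal AUC_0→8.5 (subcutaneous injection):
  [0→4]: (0.00+39.05)/2 × 4 = 78.1
  [4→6]: (39.05+33.61)/2 × 2 = 72.66
  [6→6.5]: (33.61+32.02)/2 × 0.5 = 16.4075
  [6.5→8.5]: (32.02+25.90)/2 × 2 = 57.92
  Sum = 225.0875 µg/mL·hr
Tail: C_last/k_e = 25.90/0.116 = 223.276
AUC_0→∞ (subcutaneous injection) = 225.0875 + 223.276 = 448.3635 µg/mL·hr
F = (AUC_ev/D_ev)/(AUC_iv/D_iv) = (448.3635/300)/(1110/150) = 1.494545/7.4 = 0.2020

F = 0.202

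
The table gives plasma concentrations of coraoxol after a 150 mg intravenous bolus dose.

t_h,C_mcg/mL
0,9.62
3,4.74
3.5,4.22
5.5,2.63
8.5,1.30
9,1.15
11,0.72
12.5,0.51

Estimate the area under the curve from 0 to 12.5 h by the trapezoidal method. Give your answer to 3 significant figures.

AUC = 39.9 mcg/mL·h

Trapezoidal AUC_0→12.5:
  [0→3]: (9.62+4.74)/2 × 3 = 21.54
  [3→3.5]: (4.74+4.22)/2 × 0.5 = 2.24
  [3.5→5.5]: (4.22+2.63)/2 × 2 = 6.85
  [5.5→8.5]: (2.63+1.30)/2 × 3 = 5.895
  [8.5→9]: (1.30+1.15)/2 × 0.5 = 0.6125
  [9→11]: (1.15+0.72)/2 × 2 = 1.87
  [11→12.5]: (0.72+0.51)/2 × 1.5 = 0.9225
  Sum = 39.93 mcg/mL·h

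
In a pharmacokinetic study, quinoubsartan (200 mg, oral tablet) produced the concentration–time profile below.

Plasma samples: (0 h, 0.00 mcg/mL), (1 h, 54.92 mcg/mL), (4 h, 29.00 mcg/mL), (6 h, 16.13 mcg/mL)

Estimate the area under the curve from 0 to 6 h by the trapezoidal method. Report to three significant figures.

Trapezoidal AUC_0→6:
  [0→1]: (0.00+54.92)/2 × 1 = 27.46
  [1→4]: (54.92+29.00)/2 × 3 = 125.88
  [4→6]: (29.00+16.13)/2 × 2 = 45.13
  Sum = 198.47 mcg/mL·h

AUC = 198 mcg/mL·h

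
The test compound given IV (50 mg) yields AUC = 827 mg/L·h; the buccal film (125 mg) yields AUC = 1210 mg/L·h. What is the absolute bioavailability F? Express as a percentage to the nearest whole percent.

F = (AUC_ev / D_ev) / (AUC_iv / D_iv)
  = (1210/125) / (827/50)
  = 9.68 / 16.54 = 0.5852
  = 58.52%

F = 59%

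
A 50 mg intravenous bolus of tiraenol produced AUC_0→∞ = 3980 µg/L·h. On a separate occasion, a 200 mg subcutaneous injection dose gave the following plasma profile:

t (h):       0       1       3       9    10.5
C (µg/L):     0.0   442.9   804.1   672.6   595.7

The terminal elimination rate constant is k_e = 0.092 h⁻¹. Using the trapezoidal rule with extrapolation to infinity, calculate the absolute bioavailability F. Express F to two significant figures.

F = 0.84

Trapezoidal AUC_0→10.5 (subcutaneous injection):
  [0→1]: (0.0+442.9)/2 × 1 = 221.45
  [1→3]: (442.9+804.1)/2 × 2 = 1247.0
  [3→9]: (804.1+672.6)/2 × 6 = 4430.1
  [9→10.5]: (672.6+595.7)/2 × 1.5 = 951.225
  Sum = 6849.775 µg/L·h
Tail: C_last/k_e = 595.7/0.092 = 6475.000
AUC_0→∞ (subcutaneous injection) = 6849.775 + 6475.000 = 13324.775 µg/L·h
F = (AUC_ev/D_ev)/(AUC_iv/D_iv) = (13324.775/200)/(3980/50) = 66.623875/79.6 = 0.8370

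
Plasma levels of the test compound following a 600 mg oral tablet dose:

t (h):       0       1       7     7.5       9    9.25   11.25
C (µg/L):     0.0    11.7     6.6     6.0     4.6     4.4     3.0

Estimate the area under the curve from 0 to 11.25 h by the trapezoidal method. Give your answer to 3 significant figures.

AUC = 80.4 µg/L·h

Trapezoidal AUC_0→11.25:
  [0→1]: (0.0+11.7)/2 × 1 = 5.85
  [1→7]: (11.7+6.6)/2 × 6 = 54.9
  [7→7.5]: (6.6+6.0)/2 × 0.5 = 3.15
  [7.5→9]: (6.0+4.6)/2 × 1.5 = 7.95
  [9→9.25]: (4.6+4.4)/2 × 0.25 = 1.125
  [9.25→11.25]: (4.4+3.0)/2 × 2 = 7.4
  Sum = 80.375 µg/L·h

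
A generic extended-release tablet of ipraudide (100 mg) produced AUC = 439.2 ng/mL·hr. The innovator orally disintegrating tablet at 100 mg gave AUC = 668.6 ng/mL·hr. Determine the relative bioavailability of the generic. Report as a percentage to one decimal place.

F_rel = (AUC_test/D_test) / (AUC_ref/D_ref)
      = (439.2/100) / (668.6/100)
      = 4.392 / 6.686 = 0.6569 = 65.69%

F_rel = 65.7%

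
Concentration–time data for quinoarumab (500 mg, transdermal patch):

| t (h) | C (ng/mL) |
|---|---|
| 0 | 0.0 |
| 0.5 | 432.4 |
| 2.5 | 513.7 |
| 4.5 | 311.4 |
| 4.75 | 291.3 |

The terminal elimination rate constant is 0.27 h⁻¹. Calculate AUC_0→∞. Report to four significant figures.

AUC = 3034 ng/mL·h

Trapezoidal AUC_0→4.75:
  [0→0.5]: (0.0+432.4)/2 × 0.5 = 108.1
  [0.5→2.5]: (432.4+513.7)/2 × 2 = 946.1
  [2.5→4.5]: (513.7+311.4)/2 × 2 = 825.1
  [4.5→4.75]: (311.4+291.3)/2 × 0.25 = 75.3375
  Sum = 1954.6375 ng/mL·h
Extrapolated tail: C_last / k_e = 291.3 / 0.27 = 1078.889
AUC_0→∞ = 1954.6375 + 1078.889 = 3033.5265 ng/mL·h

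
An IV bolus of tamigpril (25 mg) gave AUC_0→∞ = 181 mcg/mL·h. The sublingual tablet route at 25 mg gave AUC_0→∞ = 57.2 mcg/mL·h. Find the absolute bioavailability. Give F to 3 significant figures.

F = (AUC_ev / D_ev) / (AUC_iv / D_iv)
  = (57.2/25) / (181/25)
  = 2.288 / 7.24 = 0.3160

F = 0.316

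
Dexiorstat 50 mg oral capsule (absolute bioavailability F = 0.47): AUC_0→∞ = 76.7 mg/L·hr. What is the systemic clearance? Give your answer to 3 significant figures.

CL = 0.306 L/hr

CL = F × Dose / AUC_0→∞
   = 0.47 × 50 / 76.7 = 0.306389 L/hr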